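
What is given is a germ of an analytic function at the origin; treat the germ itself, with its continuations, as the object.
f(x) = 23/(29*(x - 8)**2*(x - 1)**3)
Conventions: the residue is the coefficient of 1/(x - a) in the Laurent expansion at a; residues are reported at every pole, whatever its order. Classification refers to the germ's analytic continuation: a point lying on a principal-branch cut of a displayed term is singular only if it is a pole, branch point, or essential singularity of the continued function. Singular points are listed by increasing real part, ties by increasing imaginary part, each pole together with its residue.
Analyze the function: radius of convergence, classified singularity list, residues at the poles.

Radius of convergence at 0: 1.
At 1: a pole of order 3; residue 69/69629.
At 8: a pole of order 2; residue -69/69629.

Denominator factor (x - 1)^3: pole of order 3 at 1, modulus 1.
Denominator factor (x - 8)^2: pole of order 2 at 8, modulus 8.
The radius of convergence is the smallest modulus among the singular points: 1.
At the order-3 pole 1 set g(x) = (x - (1))^3*f(x) = 23/(29*(x - 8)**2).
Order-3 pole: residue = g''(a)/2; g''(1) = 138/69629, so the residue is 69/69629.
At the order-2 pole 8 set g(x) = (x - (8))^2*f(x) = 23/(29*(x - 1)**3).
Order-2 pole: residue = g'(a); g'(8) = -69/69629, so the residue is -69/69629.
List the singular points by increasing real part (a conjugate pair: the negative imaginary part first).


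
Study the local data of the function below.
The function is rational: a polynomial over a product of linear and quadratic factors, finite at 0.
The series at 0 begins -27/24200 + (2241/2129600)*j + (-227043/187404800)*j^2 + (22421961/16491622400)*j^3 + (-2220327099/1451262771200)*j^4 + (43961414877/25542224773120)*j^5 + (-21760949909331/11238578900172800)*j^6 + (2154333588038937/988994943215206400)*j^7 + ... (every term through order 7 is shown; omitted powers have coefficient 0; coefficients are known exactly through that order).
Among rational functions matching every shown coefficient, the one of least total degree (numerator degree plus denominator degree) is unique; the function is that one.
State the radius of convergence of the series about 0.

The radius of convergence is 8/9.

No rational of total degree below 3 reproduces all 8 coefficients; solving the [0/3] Pade equations on them gives f(j) = -3/(25*(j - 11)**2*(j + 8/9)), whose expansion matches every shown term.
Denominator factor (j - 11)^2: pole of order 2 at 11, modulus 11.
Denominator factor (j + 8/9): pole of order 1 at -8/9, modulus 8/9.
The radius of convergence is the smallest modulus among the singular points: 8/9.


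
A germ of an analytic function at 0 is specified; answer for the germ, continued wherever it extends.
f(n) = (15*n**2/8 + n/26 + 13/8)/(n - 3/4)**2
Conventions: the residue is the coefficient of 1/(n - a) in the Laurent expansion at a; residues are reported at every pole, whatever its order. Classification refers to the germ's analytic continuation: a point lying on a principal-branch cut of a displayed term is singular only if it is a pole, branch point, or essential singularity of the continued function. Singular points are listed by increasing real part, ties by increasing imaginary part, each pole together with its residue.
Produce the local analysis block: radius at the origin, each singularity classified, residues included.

Radius of convergence at 0: 3/4.
At 3/4: a pole of order 2; residue 593/208.

Denominator factor (n - 3/4)^2: pole of order 2 at 3/4, modulus 3/4.
The radius of convergence is the smallest modulus among the singular points: 3/4.
At the order-2 pole 3/4 set g(n) = (n - (3/4))^2*f(n) = 15*n**2/8 + n/26 + 13/8.
Order-2 pole: residue = g'(a); g'(3/4) = 593/208, so the residue is 593/208.


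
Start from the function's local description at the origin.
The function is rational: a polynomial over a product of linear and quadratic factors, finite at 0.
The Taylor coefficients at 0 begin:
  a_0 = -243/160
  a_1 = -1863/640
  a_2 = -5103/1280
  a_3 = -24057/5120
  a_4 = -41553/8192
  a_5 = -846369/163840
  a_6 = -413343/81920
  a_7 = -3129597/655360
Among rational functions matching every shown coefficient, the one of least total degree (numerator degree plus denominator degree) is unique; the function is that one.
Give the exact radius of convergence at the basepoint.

The radius of convergence is 4/3.

No rational of total degree below 4 reproduces all 8 coefficients; solving the [1/3] Pade equations on them gives f(ν) = (18/5 - 6*ν/5)/(ν - 4/3)**3, whose expansion matches every shown term.
Denominator factor (ν - 4/3)^3: pole of order 3 at 4/3, modulus 4/3.
The radius of convergence is the smallest modulus among the singular points: 4/3.


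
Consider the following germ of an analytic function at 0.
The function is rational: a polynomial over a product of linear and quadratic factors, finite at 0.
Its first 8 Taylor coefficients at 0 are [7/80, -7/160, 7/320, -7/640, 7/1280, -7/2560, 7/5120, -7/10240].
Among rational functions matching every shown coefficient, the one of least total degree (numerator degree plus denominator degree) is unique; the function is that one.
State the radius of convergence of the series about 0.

No rational of total degree below 1 reproduces all 8 coefficients; solving the [0/1] Pade equations on them gives f(α) = 7/(40*(α + 2)), whose expansion matches every shown term.
Denominator factor (α + 2): pole of order 1 at -2, modulus 2.
The radius of convergence is the smallest modulus among the singular points: 2.

The radius of convergence is 2.


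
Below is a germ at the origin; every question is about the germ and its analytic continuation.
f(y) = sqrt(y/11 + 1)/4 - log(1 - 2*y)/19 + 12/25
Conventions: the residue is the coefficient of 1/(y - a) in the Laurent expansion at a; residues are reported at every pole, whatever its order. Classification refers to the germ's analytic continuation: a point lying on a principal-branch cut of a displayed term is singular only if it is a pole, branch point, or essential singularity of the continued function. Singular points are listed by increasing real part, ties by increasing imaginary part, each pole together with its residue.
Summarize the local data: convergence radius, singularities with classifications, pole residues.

Radius of convergence at 0: 1/2.
At -11: an algebraic (square-root) branch point.
At 1/2: a logarithmic branch point.

Branch term (-1/19)*log(1 - y/(1/2)): its argument vanishes at y = 1/2, a logarithmic branch point, modulus 1/2.
Branch term (1/4)*sqrt(1 - y/(-11)): its argument vanishes at y = -11, a square-root branch point, modulus 11.
The radius of convergence is the smallest modulus among the singular points: 1/2.
List the singular points by increasing real part (a conjugate pair: the negative imaginary part first).


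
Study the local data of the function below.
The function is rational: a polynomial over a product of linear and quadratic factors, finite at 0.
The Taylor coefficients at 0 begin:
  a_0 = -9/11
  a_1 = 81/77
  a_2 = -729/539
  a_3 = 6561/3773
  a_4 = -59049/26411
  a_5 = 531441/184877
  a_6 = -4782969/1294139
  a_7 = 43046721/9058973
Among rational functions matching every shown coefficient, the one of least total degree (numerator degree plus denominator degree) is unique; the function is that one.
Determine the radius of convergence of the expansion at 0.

The radius of convergence is 7/9.

No rational of total degree below 1 reproduces all 8 coefficients; solving the [0/1] Pade equations on them gives f(ρ) = -7/(11*(ρ + 7/9)), whose expansion matches every shown term.
Denominator factor (ρ + 7/9): pole of order 1 at -7/9, modulus 7/9.
The radius of convergence is the smallest modulus among the singular points: 7/9.


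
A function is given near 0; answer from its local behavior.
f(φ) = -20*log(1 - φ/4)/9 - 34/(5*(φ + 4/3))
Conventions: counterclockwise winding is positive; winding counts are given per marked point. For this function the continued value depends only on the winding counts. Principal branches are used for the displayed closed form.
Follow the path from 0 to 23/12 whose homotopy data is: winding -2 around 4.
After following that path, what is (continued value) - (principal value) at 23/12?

The rational part is single-valued and drops out of the difference; each branch term changes only by its own monodromy.
(-20/9)*log(1 - φ/(4)): each positive loop around 4 adds 2*pi*i to the log, so winding -2 contributes (-20/9)*(-2)*2*pi*i = (80/9)*pi*i.
Summing the contributions at φ = 23/12 gives (80/9)*pi*i.

Continued minus principal equals (80/9)*pi*i.


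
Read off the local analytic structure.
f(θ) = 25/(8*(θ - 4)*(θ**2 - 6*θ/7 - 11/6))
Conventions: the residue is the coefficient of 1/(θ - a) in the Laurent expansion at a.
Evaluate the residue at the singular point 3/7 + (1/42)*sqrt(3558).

The factor θ**2 - 6*θ/7 - 11/6 splits as (θ - a)(θ - a') with a = 3/7 + (1/42)*sqrt(3558), a' = 3/7 - (1/42)*sqrt(3558). At the order-1 pole a set g(θ) = (θ - a)*f(θ) = [25/(8*(θ - 4))] / (θ - a').
Simple pole: residue = g(a) at a = 3/7 + (1/42)*sqrt(3558), which is -525/3608 - (13125/2139544)*sqrt(3558).

The residue is -525/3608 - (13125/2139544)*sqrt(3558).


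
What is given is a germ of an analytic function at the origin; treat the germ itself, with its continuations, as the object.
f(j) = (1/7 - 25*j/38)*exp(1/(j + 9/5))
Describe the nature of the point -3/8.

The point is a regular point.

There is no denominator, hence no pole anywhere.
The essential point of exp(1/(j - (-9/5))) is -9/5, not -3/8.
So the germ continues analytically to -3/8.


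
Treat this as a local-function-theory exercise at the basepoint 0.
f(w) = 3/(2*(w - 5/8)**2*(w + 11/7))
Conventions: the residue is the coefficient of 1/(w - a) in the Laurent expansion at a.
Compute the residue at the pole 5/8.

At the order-2 pole 5/8 set g(w) = (w - (5/8))^2*f(w) = 3/(2*(w + 11/7)).
Order-2 pole: residue = g'(a); g'(5/8) = -1568/5043, so the residue is -1568/5043.

The residue is -1568/5043.


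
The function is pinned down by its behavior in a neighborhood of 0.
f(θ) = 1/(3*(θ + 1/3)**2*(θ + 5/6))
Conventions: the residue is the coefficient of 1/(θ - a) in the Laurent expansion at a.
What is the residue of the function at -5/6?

At the order-1 pole -5/6 set g(θ) = (θ - (-5/6))*f(θ) = 1/(3*(θ + 1/3)**2).
Simple pole: residue = g(a) at a = -5/6, which is 4/3.

The residue is 4/3.


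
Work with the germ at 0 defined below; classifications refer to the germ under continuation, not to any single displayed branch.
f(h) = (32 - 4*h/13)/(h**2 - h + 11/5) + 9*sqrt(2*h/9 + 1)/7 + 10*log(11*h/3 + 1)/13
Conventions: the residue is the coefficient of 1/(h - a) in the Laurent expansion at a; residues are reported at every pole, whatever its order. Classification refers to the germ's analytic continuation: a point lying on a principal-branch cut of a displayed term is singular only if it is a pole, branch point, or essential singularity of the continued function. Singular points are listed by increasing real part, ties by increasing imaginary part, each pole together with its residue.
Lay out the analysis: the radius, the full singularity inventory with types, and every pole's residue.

Radius of convergence at 0: 3/11.
At -9/2: an algebraic (square-root) branch point.
At -3/11: a logarithmic branch point.
At (1/2) - ((1/10)*sqrt(195))*i: a pole of order 1; residue (-2/13) + ((138/169)*sqrt(195))*i.
At (1/2) + ((1/10)*sqrt(195))*i: a pole of order 1; residue (-2/13) - ((138/169)*sqrt(195))*i.

Denominator factor (h**2 - h + 11/5): discriminant -39/5, complex-conjugate roots (1/2) + ((1/10)*sqrt(195))*i and (1/2) - ((1/10)*sqrt(195))*i; poles of order 1, moduli (1/5)*sqrt(55) and (1/5)*sqrt(55).
Branch term (10/13)*log(1 - h/(-3/11)): its argument vanishes at h = -3/11, a logarithmic branch point, modulus 3/11.
Branch term (9/7)*sqrt(1 - h/(-9/2)): its argument vanishes at h = -9/2, a square-root branch point, modulus 9/2.
The radius of convergence is the smallest modulus among the singular points: 3/11.
The branch terms are analytic at (1/2) - ((1/10)*sqrt(195))*i and contribute nothing to the residue; only the rational part matters.
The factor h**2 - h + 11/5 splits as (h - a)(h - a') with a = (1/2) - ((1/10)*sqrt(195))*i, a' = (1/2) + ((1/10)*sqrt(195))*i. At the order-1 pole a set g(h) = (h - a)*(rational part) = [32 - 4*h/13] / (h - a').
Simple pole: residue = g(a) at a = (1/2) - ((1/10)*sqrt(195))*i, which is (-2/13) + ((138/169)*sqrt(195))*i.
The branch terms are analytic at (1/2) + ((1/10)*sqrt(195))*i and contribute nothing to the residue; only the rational part matters.
The factor h**2 - h + 11/5 splits as (h - a)(h - a') with a = (1/2) + ((1/10)*sqrt(195))*i, a' = (1/2) - ((1/10)*sqrt(195))*i. At the order-1 pole a set g(h) = (h - a)*(rational part) = [32 - 4*h/13] / (h - a').
Simple pole: residue = g(a) at a = (1/2) + ((1/10)*sqrt(195))*i, which is (-2/13) - ((138/169)*sqrt(195))*i.
List the singular points by increasing real part (a conjugate pair: the negative imaginary part first).


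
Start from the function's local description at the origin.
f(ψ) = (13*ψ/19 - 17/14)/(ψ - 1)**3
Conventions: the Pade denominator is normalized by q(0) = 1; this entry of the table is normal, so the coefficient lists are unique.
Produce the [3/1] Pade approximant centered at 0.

Taylor coefficients needed (expand at 0): a_0 = 17/14, a_1 = 787/266, a_2 = 696/133, a_3 = 1069/133, a_4 = 3025/266.
Write the denominator as Q(ψ) = 1 + q1*ψ. Requiring Q*f - P = O(ψ^5) with deg P <= 3 kills the coefficients of ψ^4..ψ^4 in Q*f:
  ψ^4: a_4 + q1*a_3 = 0, i.e. 3025/266 + (1069/133)*q1 = 0.
Solving this linear system: q1 = -3025/2138.
The numerator is Q*f truncated at degree 3: P0 = a_0 = 17/14; P1 = a_1 + q1*a_0 = 705531/568708; P2 = a_2 + q1*a_1 = 595421/568708; P3 = a_3 + q1*a_2 = 90061/142177.

The Pade approximant has numerator coefficients [17/14, 705531/568708, 595421/568708, 90061/142177]; denominator coefficients [1, -3025/2138].


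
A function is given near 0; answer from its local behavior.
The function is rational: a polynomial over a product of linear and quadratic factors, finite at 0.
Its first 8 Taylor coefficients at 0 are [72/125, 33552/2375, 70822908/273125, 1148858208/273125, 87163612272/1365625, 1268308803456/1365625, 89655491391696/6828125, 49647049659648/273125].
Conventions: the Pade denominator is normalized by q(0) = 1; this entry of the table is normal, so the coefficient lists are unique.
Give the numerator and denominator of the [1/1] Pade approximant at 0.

Taylor coefficients needed (read off): a_0 = 72/125, a_1 = 33552/2375, a_2 = 70822908/273125.
Write the denominator as Q(z) = 1 + q1*z. Requiring Q*f - P = O(z^3) with deg P <= 1 kills the coefficients of z^2..z^2 in Q*f:
  z^2: a_2 + q1*a_1 = 0, i.e. 70822908/273125 + (33552/2375)*q1 = 0.
Solving this linear system: q1 = -1967303/107180.
The numerator is Q*f truncated at degree 1: P0 = a_0 = 72/125; P1 = a_1 + q1*a_0 = 226208214/63638125.

The Pade approximant has numerator coefficients [72/125, 226208214/63638125]; denominator coefficients [1, -1967303/107180].


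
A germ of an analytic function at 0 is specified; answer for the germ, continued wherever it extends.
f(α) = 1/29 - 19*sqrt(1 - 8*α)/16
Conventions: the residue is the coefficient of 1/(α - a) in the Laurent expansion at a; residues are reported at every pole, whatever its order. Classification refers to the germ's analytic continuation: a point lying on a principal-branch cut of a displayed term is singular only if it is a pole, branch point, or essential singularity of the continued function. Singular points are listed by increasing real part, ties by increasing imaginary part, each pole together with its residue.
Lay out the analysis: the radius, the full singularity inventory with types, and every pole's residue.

Branch term (-19/16)*sqrt(1 - α/(1/8)): its argument vanishes at α = 1/8, a square-root branch point, modulus 1/8.
The radius of convergence is the smallest modulus among the singular points: 1/8.

Radius of convergence at 0: 1/8.
At 1/8: an algebraic (square-root) branch point.


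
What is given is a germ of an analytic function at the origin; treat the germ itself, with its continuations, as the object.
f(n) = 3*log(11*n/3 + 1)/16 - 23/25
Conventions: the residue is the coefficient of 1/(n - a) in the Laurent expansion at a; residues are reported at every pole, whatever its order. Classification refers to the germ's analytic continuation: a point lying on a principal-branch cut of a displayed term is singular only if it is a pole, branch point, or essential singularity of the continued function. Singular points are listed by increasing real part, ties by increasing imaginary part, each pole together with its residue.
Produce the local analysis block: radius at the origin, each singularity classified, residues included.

Branch term (3/16)*log(1 - n/(-3/11)): its argument vanishes at n = -3/11, a logarithmic branch point, modulus 3/11.
The radius of convergence is the smallest modulus among the singular points: 3/11.

Radius of convergence at 0: 3/11.
At -3/11: a logarithmic branch point.


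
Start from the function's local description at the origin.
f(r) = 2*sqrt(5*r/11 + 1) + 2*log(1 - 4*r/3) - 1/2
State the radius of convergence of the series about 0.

Branch term (2)*sqrt(1 - r/(-11/5)): its argument vanishes at r = -11/5, a square-root branch point, modulus 11/5.
Branch term (2)*log(1 - r/(3/4)): its argument vanishes at r = 3/4, a logarithmic branch point, modulus 3/4.
The radius of convergence is the smallest modulus among the singular points: 3/4.

The radius of convergence is 3/4.


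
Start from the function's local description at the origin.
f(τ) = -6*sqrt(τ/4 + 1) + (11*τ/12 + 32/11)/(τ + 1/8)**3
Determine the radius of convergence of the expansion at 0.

Denominator factor (τ + 1/8)^3: pole of order 3 at -1/8, modulus 1/8.
Branch term (-6)*sqrt(1 - τ/(-4)): its argument vanishes at τ = -4, a square-root branch point, modulus 4.
The radius of convergence is the smallest modulus among the singular points: 1/8.

The radius of convergence is 1/8.


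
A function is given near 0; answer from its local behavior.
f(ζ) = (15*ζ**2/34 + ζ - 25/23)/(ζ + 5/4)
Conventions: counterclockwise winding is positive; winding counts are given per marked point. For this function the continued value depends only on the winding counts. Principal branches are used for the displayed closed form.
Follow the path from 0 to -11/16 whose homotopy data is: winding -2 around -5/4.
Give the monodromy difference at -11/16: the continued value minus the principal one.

The function is rational, hence single-valued: continuing it around any pole returns the same value, so the difference is 0.

Continued minus principal equals 0.


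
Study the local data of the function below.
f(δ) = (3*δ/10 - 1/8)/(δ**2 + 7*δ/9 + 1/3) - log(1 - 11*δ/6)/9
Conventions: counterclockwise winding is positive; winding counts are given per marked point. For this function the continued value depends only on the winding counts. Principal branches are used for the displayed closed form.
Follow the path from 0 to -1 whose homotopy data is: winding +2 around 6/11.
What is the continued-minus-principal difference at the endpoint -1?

Continued minus principal equals -(4/9)*pi*i.

The rational part is single-valued and drops out of the difference; each branch term changes only by its own monodromy.
(-1/9)*log(1 - δ/(6/11)): each positive loop around 6/11 adds 2*pi*i to the log, so winding +2 contributes (-1/9)*(2)*2*pi*i = -(4/9)*pi*i.
Summing the contributions at δ = -1 gives -(4/9)*pi*i.


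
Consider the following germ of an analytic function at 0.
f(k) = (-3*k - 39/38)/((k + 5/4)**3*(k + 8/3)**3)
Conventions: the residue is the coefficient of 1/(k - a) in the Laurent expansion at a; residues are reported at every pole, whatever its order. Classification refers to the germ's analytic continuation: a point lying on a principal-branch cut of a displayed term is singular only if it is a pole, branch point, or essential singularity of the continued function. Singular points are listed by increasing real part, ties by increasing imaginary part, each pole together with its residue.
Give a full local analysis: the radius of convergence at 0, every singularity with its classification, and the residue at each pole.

Radius of convergence at 0: 5/4.
At -8/3: a pole of order 3; residue -137541888/26977283.
At -5/4: a pole of order 3; residue 137541888/26977283.

Denominator factor (k + 8/3)^3: pole of order 3 at -8/3, modulus 8/3.
Denominator factor (k + 5/4)^3: pole of order 3 at -5/4, modulus 5/4.
The radius of convergence is the smallest modulus among the singular points: 5/4.
At the order-3 pole -8/3 set g(k) = (k - (-8/3))^3*f(k) = (-3*k - 39/38)/(k + 5/4)**3.
Order-3 pole: residue = g''(a)/2; g''(-8/3) = -275083776/26977283, so the residue is -137541888/26977283.
At the order-3 pole -5/4 set g(k) = (k - (-5/4))^3*f(k) = (-3*k - 39/38)/(k + 8/3)**3.
Order-3 pole: residue = g''(a)/2; g''(-5/4) = 275083776/26977283, so the residue is 137541888/26977283.
List the singular points by increasing real part (a conjugate pair: the negative imaginary part first).


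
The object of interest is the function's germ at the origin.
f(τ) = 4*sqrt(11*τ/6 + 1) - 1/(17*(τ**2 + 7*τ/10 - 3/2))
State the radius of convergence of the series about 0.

The radius of convergence is 6/11.

Denominator factor (τ**2 + 7*τ/10 - 3/2): discriminant 649/100, real irrational roots -7/20 + (1/20)*sqrt(649) and -7/20 - (1/20)*sqrt(649); poles of order 1, moduli -7/20 + (1/20)*sqrt(649) and 7/20 + (1/20)*sqrt(649).
Branch term (4)*sqrt(1 - τ/(-6/11)): its argument vanishes at τ = -6/11, a square-root branch point, modulus 6/11.
The radius of convergence is the smallest modulus among the singular points: 6/11.


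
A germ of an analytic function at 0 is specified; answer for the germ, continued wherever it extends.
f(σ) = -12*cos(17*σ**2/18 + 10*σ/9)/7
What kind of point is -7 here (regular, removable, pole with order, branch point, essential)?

The point is a regular point.

There is no denominator, hence no pole anywhere.
The factor cos(17*σ**2/18 + 10*σ/9) is entire.
So the germ continues analytically to -7.


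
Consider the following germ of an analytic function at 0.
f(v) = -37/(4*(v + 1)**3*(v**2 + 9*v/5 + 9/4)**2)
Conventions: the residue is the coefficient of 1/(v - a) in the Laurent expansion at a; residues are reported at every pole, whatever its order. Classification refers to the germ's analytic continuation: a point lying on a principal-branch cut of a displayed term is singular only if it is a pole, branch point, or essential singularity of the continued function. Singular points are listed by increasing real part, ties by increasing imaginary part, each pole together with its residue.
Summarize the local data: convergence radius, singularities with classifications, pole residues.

Denominator factor (v**2 + 9*v/5 + 9/4)^2: discriminant -144/25, complex-conjugate roots (-9/10) + (6/5)*i and (-9/10) - (6/5)*i; poles of order 2, moduli 3/2 and 3/2.
Denominator factor (v + 1)^3: pole of order 3 at -1, modulus 1.
The radius of convergence is the smallest modulus among the singular points: 1.
At the order-3 pole -1 set g(v) = (v - (-1))^3*f(v) = -37/(4*(v**2 + 9*v/5 + 9/4)**2).
Order-3 pole: residue = g''(a)/2; g''(-1) = 8228800/707281, so the residue is 4114400/707281.
The factor v**2 + 9*v/5 + 9/4 splits as (v - a)(v - a') with a = (-9/10) - (6/5)*i, a' = (-9/10) + (6/5)*i. At the order-2 pole a set g(v) = (v - a)^2*f(v) = [-37/(4*(v + 1)**3)] / (v - a')^2.
Order-2 pole: residue = g'(a); g'((-9/10) - (6/5)*i) = (-2057200/707281) + (286379075/305545392)*i, so the residue is (-2057200/707281) + (286379075/305545392)*i.
The factor v**2 + 9*v/5 + 9/4 splits as (v - a)(v - a') with a = (-9/10) + (6/5)*i, a' = (-9/10) - (6/5)*i. At the order-2 pole a set g(v) = (v - a)^2*f(v) = [-37/(4*(v + 1)**3)] / (v - a')^2.
Order-2 pole: residue = g'(a); g'((-9/10) + (6/5)*i) = (-2057200/707281) - (286379075/305545392)*i, so the residue is (-2057200/707281) - (286379075/305545392)*i.
List the singular points by increasing real part (a conjugate pair: the negative imaginary part first).

Radius of convergence at 0: 1.
At -1: a pole of order 3; residue 4114400/707281.
At (-9/10) - (6/5)*i: a pole of order 2; residue (-2057200/707281) + (286379075/305545392)*i.
At (-9/10) + (6/5)*i: a pole of order 2; residue (-2057200/707281) - (286379075/305545392)*i.


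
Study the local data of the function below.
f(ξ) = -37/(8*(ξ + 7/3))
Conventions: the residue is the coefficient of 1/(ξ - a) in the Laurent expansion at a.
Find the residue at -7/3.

At the order-1 pole -7/3 set g(ξ) = (ξ - (-7/3))*f(ξ) = -37/8.
Simple pole: residue = g(a) at a = -7/3, which is -37/8.

The residue is -37/8.


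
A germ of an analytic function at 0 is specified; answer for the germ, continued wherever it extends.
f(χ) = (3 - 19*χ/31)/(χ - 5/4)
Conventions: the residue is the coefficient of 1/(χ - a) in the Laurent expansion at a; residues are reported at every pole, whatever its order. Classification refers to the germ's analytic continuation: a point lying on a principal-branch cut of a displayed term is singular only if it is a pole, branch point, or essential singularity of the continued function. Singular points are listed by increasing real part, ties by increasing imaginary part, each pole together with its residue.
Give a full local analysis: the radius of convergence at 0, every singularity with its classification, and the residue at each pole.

Radius of convergence at 0: 5/4.
At 5/4: a pole of order 1; residue 277/124.

Denominator factor (χ - 5/4): pole of order 1 at 5/4, modulus 5/4.
The radius of convergence is the smallest modulus among the singular points: 5/4.
At the order-1 pole 5/4 set g(χ) = (χ - (5/4))*f(χ) = 3 - 19*χ/31.
Simple pole: residue = g(a) at a = 5/4, which is 277/124.


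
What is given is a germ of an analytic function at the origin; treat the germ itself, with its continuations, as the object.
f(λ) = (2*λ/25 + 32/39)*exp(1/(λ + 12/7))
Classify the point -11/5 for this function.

There is no denominator, hence no pole anywhere.
The essential point of exp(1/(λ - (-12/7))) is -12/7, not -11/5.
So the germ continues analytically to -11/5.

The point is a regular point.


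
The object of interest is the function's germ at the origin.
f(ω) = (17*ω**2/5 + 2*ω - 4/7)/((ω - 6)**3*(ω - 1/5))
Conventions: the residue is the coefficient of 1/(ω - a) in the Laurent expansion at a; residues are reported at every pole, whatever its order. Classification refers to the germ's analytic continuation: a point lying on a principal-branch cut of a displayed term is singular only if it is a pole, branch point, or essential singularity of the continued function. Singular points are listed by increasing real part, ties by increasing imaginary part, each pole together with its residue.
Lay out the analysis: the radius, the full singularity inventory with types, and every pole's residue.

Radius of convergence at 0: 1/5.
At 1/5: a pole of order 1; residue 31/170723.
At 6: a pole of order 3; residue -31/170723.

Denominator factor (ω - 6)^3: pole of order 3 at 6, modulus 6.
Denominator factor (ω - 1/5): pole of order 1 at 1/5, modulus 1/5.
The radius of convergence is the smallest modulus among the singular points: 1/5.
At the order-1 pole 1/5 set g(ω) = (ω - (1/5))*f(ω) = (17*ω**2/5 + 2*ω - 4/7)/(ω - 6)**3.
Simple pole: residue = g(a) at a = 1/5, which is 31/170723.
At the order-3 pole 6 set g(ω) = (ω - (6))^3*f(ω) = (17*ω**2/5 + 2*ω - 4/7)/(ω - 1/5).
Order-3 pole: residue = g''(a)/2; g''(6) = -62/170723, so the residue is -31/170723.
List the singular points by increasing real part (a conjugate pair: the negative imaginary part first).


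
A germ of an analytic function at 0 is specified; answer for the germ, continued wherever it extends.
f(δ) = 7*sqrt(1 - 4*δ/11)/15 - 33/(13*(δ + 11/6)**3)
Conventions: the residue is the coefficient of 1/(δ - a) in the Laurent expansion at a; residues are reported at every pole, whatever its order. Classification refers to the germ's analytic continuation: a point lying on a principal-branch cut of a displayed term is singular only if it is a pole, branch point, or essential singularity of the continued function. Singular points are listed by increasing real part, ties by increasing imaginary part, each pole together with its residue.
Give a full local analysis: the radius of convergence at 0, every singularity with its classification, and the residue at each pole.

Radius of convergence at 0: 11/6.
At -11/6: a pole of order 3; residue 0.
At 11/4: an algebraic (square-root) branch point.

Denominator factor (δ + 11/6)^3: pole of order 3 at -11/6, modulus 11/6.
Branch term (7/15)*sqrt(1 - δ/(11/4)): its argument vanishes at δ = 11/4, a square-root branch point, modulus 11/4.
The radius of convergence is the smallest modulus among the singular points: 11/6.
The branch term is analytic at -11/6 and contributes nothing to the residue; only the rational part matters.
At the order-3 pole -11/6 set g(δ) = (δ - (-11/6))^3*(rational part) = -33/13.
Order-3 pole: residue = g''(a)/2; g''(-11/6) = 0, so the residue is 0.
List the singular points by increasing real part (a conjugate pair: the negative imaginary part first).


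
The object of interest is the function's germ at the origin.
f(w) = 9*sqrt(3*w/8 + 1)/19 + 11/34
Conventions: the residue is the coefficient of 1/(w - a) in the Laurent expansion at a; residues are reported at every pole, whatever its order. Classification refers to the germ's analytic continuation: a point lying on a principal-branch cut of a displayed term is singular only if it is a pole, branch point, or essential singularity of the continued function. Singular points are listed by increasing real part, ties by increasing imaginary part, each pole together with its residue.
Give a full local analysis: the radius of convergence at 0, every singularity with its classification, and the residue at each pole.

Branch term (9/19)*sqrt(1 - w/(-8/3)): its argument vanishes at w = -8/3, a square-root branch point, modulus 8/3.
The radius of convergence is the smallest modulus among the singular points: 8/3.

Radius of convergence at 0: 8/3.
At -8/3: an algebraic (square-root) branch point.


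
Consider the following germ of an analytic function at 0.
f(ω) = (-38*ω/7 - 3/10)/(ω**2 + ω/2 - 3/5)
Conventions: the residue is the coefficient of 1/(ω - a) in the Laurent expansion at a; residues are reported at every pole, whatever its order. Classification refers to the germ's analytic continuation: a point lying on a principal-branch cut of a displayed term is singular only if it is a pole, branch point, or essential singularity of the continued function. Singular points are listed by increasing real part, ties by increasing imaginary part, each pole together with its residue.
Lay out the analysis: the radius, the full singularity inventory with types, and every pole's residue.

Radius of convergence at 0: -1/4 + (1/20)*sqrt(265).
At -1/4 - (1/20)*sqrt(265): a pole of order 1; residue -19/7 - (74/1855)*sqrt(265).
At -1/4 + (1/20)*sqrt(265): a pole of order 1; residue -19/7 + (74/1855)*sqrt(265).

Denominator factor (ω**2 + ω/2 - 3/5): discriminant 53/20, real irrational roots -1/4 + (1/20)*sqrt(265) and -1/4 - (1/20)*sqrt(265); poles of order 1, moduli -1/4 + (1/20)*sqrt(265) and 1/4 + (1/20)*sqrt(265).
The radius of convergence is the smallest modulus among the singular points: -1/4 + (1/20)*sqrt(265).
The factor ω**2 + ω/2 - 3/5 splits as (ω - a)(ω - a') with a = -1/4 - (1/20)*sqrt(265), a' = -1/4 + (1/20)*sqrt(265). At the order-1 pole a set g(ω) = (ω - a)*f(ω) = [-38*ω/7 - 3/10] / (ω - a').
Simple pole: residue = g(a) at a = -1/4 - (1/20)*sqrt(265), which is -19/7 - (74/1855)*sqrt(265).
The factor ω**2 + ω/2 - 3/5 splits as (ω - a)(ω - a') with a = -1/4 + (1/20)*sqrt(265), a' = -1/4 - (1/20)*sqrt(265). At the order-1 pole a set g(ω) = (ω - a)*f(ω) = [-38*ω/7 - 3/10] / (ω - a').
Simple pole: residue = g(a) at a = -1/4 + (1/20)*sqrt(265), which is -19/7 + (74/1855)*sqrt(265).
List the singular points by increasing real part (a conjugate pair: the negative imaginary part first).


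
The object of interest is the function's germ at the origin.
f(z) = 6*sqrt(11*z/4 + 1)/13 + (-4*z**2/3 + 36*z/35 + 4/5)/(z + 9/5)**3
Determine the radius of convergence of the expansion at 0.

Denominator factor (z + 9/5)^3: pole of order 3 at -9/5, modulus 9/5.
Branch term (6/13)*sqrt(1 - z/(-4/11)): its argument vanishes at z = -4/11, a square-root branch point, modulus 4/11.
The radius of convergence is the smallest modulus among the singular points: 4/11.

The radius of convergence is 4/11.


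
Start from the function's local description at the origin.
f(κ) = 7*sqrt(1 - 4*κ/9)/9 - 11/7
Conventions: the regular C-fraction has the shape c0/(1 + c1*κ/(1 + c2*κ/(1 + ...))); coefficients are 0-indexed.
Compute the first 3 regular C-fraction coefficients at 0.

The regular C-fraction coefficients are [-50/63, -49/225, 8/75].

Taylor coefficients (expand at 0): a_0 = -50/63, a_1 = -14/81, a_2 = -14/729.
c0 = a_0 = -50/63. Peel one level at a time: if S = 1 + c*κ/S' with S'(0) = 1, then c is the κ-coefficient of S and S' = c*κ/(S - 1).
S_1 = c0/f = 1 + (-49/225)*κ + (392/16875)*κ^2 + ...; c1 = -49/225.
S_2 = c1*κ/(S_1 - 1) = 1 + (8/75)*κ + ...; c2 = 8/75.


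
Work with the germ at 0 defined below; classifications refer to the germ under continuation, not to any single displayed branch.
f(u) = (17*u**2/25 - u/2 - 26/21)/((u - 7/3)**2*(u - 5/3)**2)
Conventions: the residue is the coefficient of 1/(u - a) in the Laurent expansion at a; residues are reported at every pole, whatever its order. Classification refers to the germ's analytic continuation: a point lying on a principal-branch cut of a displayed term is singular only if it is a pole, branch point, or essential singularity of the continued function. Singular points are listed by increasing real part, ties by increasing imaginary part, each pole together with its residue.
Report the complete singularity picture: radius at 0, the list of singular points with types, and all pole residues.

Radius of convergence at 0: 5/3.
At 5/3: a pole of order 2; residue 96/35.
At 7/3: a pole of order 2; residue -96/35.

Denominator factor (u - 5/3)^2: pole of order 2 at 5/3, modulus 5/3.
Denominator factor (u - 7/3)^2: pole of order 2 at 7/3, modulus 7/3.
The radius of convergence is the smallest modulus among the singular points: 5/3.
At the order-2 pole 5/3 set g(u) = (u - (5/3))^2*f(u) = (17*u**2/25 - u/2 - 26/21)/(u - 7/3)**2.
Order-2 pole: residue = g'(a); g'(5/3) = 96/35, so the residue is 96/35.
At the order-2 pole 7/3 set g(u) = (u - (7/3))^2*f(u) = (17*u**2/25 - u/2 - 26/21)/(u - 5/3)**2.
Order-2 pole: residue = g'(a); g'(7/3) = -96/35, so the residue is -96/35.
List the singular points by increasing real part (a conjugate pair: the negative imaginary part first).


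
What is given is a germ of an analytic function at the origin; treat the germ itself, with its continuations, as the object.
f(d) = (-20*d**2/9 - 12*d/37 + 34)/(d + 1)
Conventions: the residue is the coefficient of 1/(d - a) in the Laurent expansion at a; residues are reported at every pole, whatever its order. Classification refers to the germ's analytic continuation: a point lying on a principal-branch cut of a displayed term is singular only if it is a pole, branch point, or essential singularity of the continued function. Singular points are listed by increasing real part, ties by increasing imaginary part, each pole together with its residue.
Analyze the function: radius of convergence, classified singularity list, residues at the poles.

Denominator factor (d + 1): pole of order 1 at -1, modulus 1.
The radius of convergence is the smallest modulus among the singular points: 1.
At the order-1 pole -1 set g(d) = (d - (-1))*f(d) = -20*d**2/9 - 12*d/37 + 34.
Simple pole: residue = g(a) at a = -1, which is 10690/333.

Radius of convergence at 0: 1.
At -1: a pole of order 1; residue 10690/333.


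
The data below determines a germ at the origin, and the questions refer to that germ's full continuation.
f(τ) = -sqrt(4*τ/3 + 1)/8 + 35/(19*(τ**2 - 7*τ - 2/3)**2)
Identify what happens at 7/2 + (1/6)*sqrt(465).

The point is a pole of order 2.

The denominator factor τ**2 - 7*τ - 2/3 vanishes at 7/2 + (1/6)*sqrt(465) and appears to the power 2; the numerator there equals 35/19, nonzero, and no other factor vanishes.
The branch terms are analytic at this point.
Hence a pole whose order is the multiplicity, 2.


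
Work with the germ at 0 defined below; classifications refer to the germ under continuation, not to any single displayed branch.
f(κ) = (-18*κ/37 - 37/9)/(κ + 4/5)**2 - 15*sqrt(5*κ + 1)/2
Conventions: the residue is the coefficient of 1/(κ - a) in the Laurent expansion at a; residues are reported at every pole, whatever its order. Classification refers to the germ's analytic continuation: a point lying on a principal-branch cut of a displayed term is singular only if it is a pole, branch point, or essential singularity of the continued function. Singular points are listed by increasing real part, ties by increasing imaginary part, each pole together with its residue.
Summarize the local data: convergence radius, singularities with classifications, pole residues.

Radius of convergence at 0: 1/5.
At -4/5: a pole of order 2; residue -18/37.
At -1/5: an algebraic (square-root) branch point.

Denominator factor (κ + 4/5)^2: pole of order 2 at -4/5, modulus 4/5.
Branch term (-15/2)*sqrt(1 - κ/(-1/5)): its argument vanishes at κ = -1/5, a square-root branch point, modulus 1/5.
The radius of convergence is the smallest modulus among the singular points: 1/5.
The branch term is analytic at -4/5 and contributes nothing to the residue; only the rational part matters.
At the order-2 pole -4/5 set g(κ) = (κ - (-4/5))^2*(rational part) = -18*κ/37 - 37/9.
Order-2 pole: residue = g'(a); g'(-4/5) = -18/37, so the residue is -18/37.
List the singular points by increasing real part (a conjugate pair: the negative imaginary part first).


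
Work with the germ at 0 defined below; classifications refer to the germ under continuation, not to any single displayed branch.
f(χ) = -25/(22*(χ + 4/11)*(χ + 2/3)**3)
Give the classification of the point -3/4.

The point is a regular point.

Denominator factors: χ + 4/11 = -17/44 at χ = -3/4; χ + 2/3 = -1/12 at χ = -3/4 — none vanishes.
So the germ continues analytically to -3/4.


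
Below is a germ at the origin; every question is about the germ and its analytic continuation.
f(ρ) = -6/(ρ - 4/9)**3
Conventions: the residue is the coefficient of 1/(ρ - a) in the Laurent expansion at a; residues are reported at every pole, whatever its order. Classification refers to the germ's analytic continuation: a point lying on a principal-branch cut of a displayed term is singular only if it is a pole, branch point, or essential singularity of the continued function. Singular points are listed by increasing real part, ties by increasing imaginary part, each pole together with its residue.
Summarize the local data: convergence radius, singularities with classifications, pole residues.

Radius of convergence at 0: 4/9.
At 4/9: a pole of order 3; residue 0.

Denominator factor (ρ - 4/9)^3: pole of order 3 at 4/9, modulus 4/9.
The radius of convergence is the smallest modulus among the singular points: 4/9.
At the order-3 pole 4/9 set g(ρ) = (ρ - (4/9))^3*f(ρ) = -6.
Order-3 pole: residue = g''(a)/2; g''(4/9) = 0, so the residue is 0.


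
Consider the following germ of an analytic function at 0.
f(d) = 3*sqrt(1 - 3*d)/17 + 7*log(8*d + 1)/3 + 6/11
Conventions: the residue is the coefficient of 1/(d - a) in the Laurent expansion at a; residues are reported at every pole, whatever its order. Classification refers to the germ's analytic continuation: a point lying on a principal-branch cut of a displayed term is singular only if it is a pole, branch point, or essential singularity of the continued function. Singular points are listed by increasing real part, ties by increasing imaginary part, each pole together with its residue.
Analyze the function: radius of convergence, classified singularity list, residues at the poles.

Branch term (3/17)*sqrt(1 - d/(1/3)): its argument vanishes at d = 1/3, a square-root branch point, modulus 1/3.
Branch term (7/3)*log(1 - d/(-1/8)): its argument vanishes at d = -1/8, a logarithmic branch point, modulus 1/8.
The radius of convergence is the smallest modulus among the singular points: 1/8.
List the singular points by increasing real part (a conjugate pair: the negative imaginary part first).

Radius of convergence at 0: 1/8.
At -1/8: a logarithmic branch point.
At 1/3: an algebraic (square-root) branch point.
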